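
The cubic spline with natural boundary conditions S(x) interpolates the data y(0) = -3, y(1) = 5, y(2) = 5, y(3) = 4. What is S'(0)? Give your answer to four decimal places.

10.0667

Write σ_i for S''(x_i). With h_i = 1, 1, 1 and divided differences Δ_i = 8, 0, -1, the continuity of S' gives the tridiagonal system
  1·σ_0 + 4·σ_1 + 1·σ_2 = 6(Δ_1 - Δ_0) = -48
  1·σ_1 + 4·σ_2 + 1·σ_3 = 6(Δ_2 - Δ_1) = -6
Natural end conditions: σ_0 = σ_3 = 0.
Forward elimination and back-substitution give σ_0 = 0, σ_1 = -62/5, σ_2 = 8/5, σ_3 = 0.
On [0, 1], S'(x) = b_0 + 2c_0·x + 3d_0·x² with b_0 = Δ_0 - h_0(2σ_0 + σ_1)/6 = 151/15, c_0 = σ_0/2 = 0, d_0 = (σ_1 - σ_0)/(6h_0) = -31/15. So S'(0) = 151/15.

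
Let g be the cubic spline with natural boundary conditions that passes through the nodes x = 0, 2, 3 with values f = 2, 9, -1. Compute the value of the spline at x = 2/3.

7

Let m_i = g''(x_i). Step sizes h_i = 2, 1; slopes of the chords Δ_i = (y_(i+1) - y_i)/h_i = 7/2, -10.
  2·m_0 + 6·m_1 + 1·m_2 = 6(Δ_1 - Δ_0) = -81
Natural end conditions: m_0 = m_2 = 0.
Solving the tridiagonal system: m_0 = 0, m_1 = -27/2, m_2 = 0.
On [0, 2], g(x) = 2 + 8·x + 0·x² - 9/8·x³.
With x = 2/3: g(2/3) = 7.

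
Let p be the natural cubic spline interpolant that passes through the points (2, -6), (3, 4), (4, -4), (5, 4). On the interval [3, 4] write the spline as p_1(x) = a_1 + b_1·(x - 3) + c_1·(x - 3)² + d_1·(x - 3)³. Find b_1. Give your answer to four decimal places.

Let M_i = p''(x_i). Step sizes h_i = 1, 1, 1; slopes of the chords Δ_i = (y_(i+1) - y_i)/h_i = 10, -8, 8.
  1·M_0 + 4·M_1 + 1·M_2 = 6(Δ_1 - Δ_0) = -108
  1·M_1 + 4·M_2 + 1·M_3 = 6(Δ_2 - Δ_1) = 96
Natural end conditions: M_0 = M_3 = 0.
Hence M_0 = 0, M_1 = -176/5, M_2 = 164/5, M_3 = 0.
On [3, 4], with p_1(x) = a_1 + b_1·(x - 3) + c_1·(x - 3)² + d_1·(x - 3)³: c_1 = M_1/2 = -88/5, d_1 = (M_2 - M_1)/(6h_1) = 34/3, b_1 = Δ_1 - h_1(2M_1 + M_2)/6 = -26/15.

-1.7333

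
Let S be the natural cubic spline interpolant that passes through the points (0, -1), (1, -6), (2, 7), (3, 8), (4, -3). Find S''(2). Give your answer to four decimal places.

Let σ_i = S''(x_i). Step sizes h_i = 1, 1, 1, 1; slopes of the chords Δ_i = (y_(i+1) - y_i)/h_i = -5, 13, 1, -11.
  1·σ_0 + 4·σ_1 + 1·σ_2 = 6(Δ_1 - Δ_0) = 108
  1·σ_1 + 4·σ_2 + 1·σ_3 = 6(Δ_2 - Δ_1) = -72
  1·σ_2 + 4·σ_3 + 1·σ_4 = 6(Δ_3 - Δ_2) = -72
Natural end conditions: σ_0 = σ_4 = 0.
Solving the tridiagonal system: σ_0 = 0, σ_1 = 459/14, σ_2 = -162/7, σ_3 = -171/14, σ_4 = 0.

-23.1429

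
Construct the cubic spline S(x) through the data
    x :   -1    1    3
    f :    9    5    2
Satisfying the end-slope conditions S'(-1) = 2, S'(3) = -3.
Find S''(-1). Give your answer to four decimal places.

With σ_i denoting the second derivative at x_i, h_i = 2, 2, and Δ_i = (y_(i+1) − y_i)/h_i = -2, -3/2:
  2·σ_0 + 8·σ_1 + 2·σ_2 = 6(Δ_1 - Δ_0) = 3
Clamped end conditions give two more equations: 2h_0·σ_0 + h_0·σ_1 = 6(Δ_0 - S'(-1)) = -24 and h_1·σ_1 + 2h_1·σ_2 = 6(S'(3) - Δ_1) = -9.
Solving the tridiagonal system: σ_0 = -61/8, σ_1 = 13/4, σ_2 = -31/8.

-7.6250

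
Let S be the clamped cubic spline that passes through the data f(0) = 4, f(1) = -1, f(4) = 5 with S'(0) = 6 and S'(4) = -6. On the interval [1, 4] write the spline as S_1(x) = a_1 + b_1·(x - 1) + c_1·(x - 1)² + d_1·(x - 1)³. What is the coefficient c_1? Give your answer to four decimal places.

8.2500

With m_i denoting the second derivative at x_i, h_i = 1, 3, and Δ_i = (y_(i+1) − y_i)/h_i = -5, 2:
  1·m_0 + 8·m_1 + 3·m_2 = 6(Δ_1 - Δ_0) = 42
Clamped end conditions give two more equations: 2h_0·m_0 + h_0·m_1 = 6(Δ_0 - S'(0)) = -66 and h_1·m_1 + 2h_1·m_2 = 6(S'(4) - Δ_1) = -48.
Solving: m_0 = -165/4, m_1 = 33/2, m_2 = -65/4.
On [1, 4], with S_1(x) = a_1 + b_1·(x - 1) + c_1·(x - 1)² + d_1·(x - 1)³: c_1 = m_1/2 = 33/4, d_1 = (m_2 - m_1)/(6h_1) = -131/72, b_1 = Δ_1 - h_1(2m_1 + m_2)/6 = -51/8.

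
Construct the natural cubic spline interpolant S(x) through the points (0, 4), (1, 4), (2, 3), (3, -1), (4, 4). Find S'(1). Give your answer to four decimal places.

Let m_i = S''(x_i). Step sizes h_i = 1, 1, 1, 1; slopes of the chords Δ_i = (y_(i+1) - y_i)/h_i = 0, -1, -4, 5.
  1·m_0 + 4·m_1 + 1·m_2 = 6(Δ_1 - Δ_0) = -6
  1·m_1 + 4·m_2 + 1·m_3 = 6(Δ_2 - Δ_1) = -18
  1·m_2 + 4·m_3 + 1·m_4 = 6(Δ_3 - Δ_2) = 54
Natural end conditions: m_0 = m_4 = 0.
Forward elimination and back-substitution give m_0 = 0, m_1 = 9/14, m_2 = -60/7, m_3 = 219/14, m_4 = 0.
On [1, 2], S'(x) = b_1 + 2c_1·(x - 1) + 3d_1·(x - 1)² with b_1 = Δ_1 - h_1(2m_1 + m_2)/6 = 3/14, c_1 = m_1/2 = 9/28, d_1 = (m_2 - m_1)/(6h_1) = -43/28. So S'(1) = 3/14.

0.2143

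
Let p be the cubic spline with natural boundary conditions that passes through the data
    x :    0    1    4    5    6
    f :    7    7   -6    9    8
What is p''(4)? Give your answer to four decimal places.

Write σ_i for p''(x_i). With h_i = 1, 3, 1, 1 and divided differences Δ_i = 0, -13/3, 15, -1, the continuity of p' gives the tridiagonal system
  1·σ_0 + 8·σ_1 + 3·σ_2 = 6(Δ_1 - Δ_0) = -26
  3·σ_1 + 8·σ_2 + 1·σ_3 = 6(Δ_2 - Δ_1) = 116
  1·σ_2 + 4·σ_3 + 1·σ_4 = 6(Δ_3 - Δ_2) = -96
Natural end conditions: σ_0 = σ_4 = 0.
Forward elimination and back-substitution give σ_0 = 0, σ_1 = -1243/106, σ_2 = 1198/53, σ_3 = -3143/106, σ_4 = 0.

22.6038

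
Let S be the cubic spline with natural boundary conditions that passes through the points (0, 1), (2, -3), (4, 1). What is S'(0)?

-3

With m_i denoting the second derivative at x_i, h_i = 2, 2, and Δ_i = (y_(i+1) − y_i)/h_i = -2, 2:
  2·m_0 + 8·m_1 + 2·m_2 = 6(Δ_1 - Δ_0) = 24
Natural end conditions: m_0 = m_2 = 0.
Solving: m_0 = 0, m_1 = 3, m_2 = 0.
On [0, 2], S'(t) = b_0 + 2c_0·t + 3d_0·t² with b_0 = Δ_0 - h_0(2m_0 + m_1)/6 = -3, c_0 = m_0/2 = 0, d_0 = (m_1 - m_0)/(6h_0) = 1/4. So S'(0) = -3.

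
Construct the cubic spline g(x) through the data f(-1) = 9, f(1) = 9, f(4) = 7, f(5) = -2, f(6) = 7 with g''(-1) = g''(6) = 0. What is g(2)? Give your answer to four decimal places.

11.6294

Put m_i = g'' at the i-th knot. Here h = (2, 3, 1, 1) and Δ = (0, -2/3, -9, 9), so the interior equations h_(i-1)·m_(i-1) + 2(h_(i-1)+h_i)·m_i + h_i·m_(i+1) = 6(Δ_i − Δ_(i-1)) read
  2·m_0 + 10·m_1 + 3·m_2 = 6(Δ_1 - Δ_0) = -4
  3·m_1 + 8·m_2 + 1·m_3 = 6(Δ_2 - Δ_1) = -50
  1·m_2 + 4·m_3 + 1·m_4 = 6(Δ_3 - Δ_2) = 108
Natural end conditions: m_0 = m_4 = 0.
Solving: m_0 = 0, m_1 = 400/137, m_2 = -1516/137, m_3 = 4078/137, m_4 = 0.
On [1, 4], g(x) = 9 + 800/411·(x - 1) + 200/137·(x - 1)² - 958/1233·(x - 1)³.
With (x - 1) = 1: g(2) = 14339/1233.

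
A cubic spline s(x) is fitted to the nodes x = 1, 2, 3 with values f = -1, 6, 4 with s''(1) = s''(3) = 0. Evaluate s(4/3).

With M_i denoting the second derivative at x_i, h_i = 1, 1, and Δ_i = (y_(i+1) − y_i)/h_i = 7, -2:
  1·M_0 + 4·M_1 + 1·M_2 = 6(Δ_1 - Δ_0) = -54
Natural end conditions: M_0 = M_2 = 0.
Forward elimination and back-substitution give M_0 = 0, M_1 = -27/2, M_2 = 0.
On [1, 2], s(x) = -1 + 37/4·(x - 1) + 0·(x - 1)² - 9/4·(x - 1)³.
With (x - 1) = 1/3: s(4/3) = 2.

2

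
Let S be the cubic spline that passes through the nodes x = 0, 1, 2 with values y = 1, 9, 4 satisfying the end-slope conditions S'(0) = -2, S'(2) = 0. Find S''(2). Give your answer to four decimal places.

35.5000

With m_i denoting the second derivative at x_i, h_i = 1, 1, and Δ_i = (y_(i+1) − y_i)/h_i = 8, -5:
  1·m_0 + 4·m_1 + 1·m_2 = 6(Δ_1 - Δ_0) = -78
Clamped end conditions give two more equations: 2h_0·m_0 + h_0·m_1 = 6(Δ_0 - S'(0)) = 60 and h_1·m_1 + 2h_1·m_2 = 6(S'(2) - Δ_1) = 30.
Forward elimination and back-substitution give m_0 = 101/2, m_1 = -41, m_2 = 71/2.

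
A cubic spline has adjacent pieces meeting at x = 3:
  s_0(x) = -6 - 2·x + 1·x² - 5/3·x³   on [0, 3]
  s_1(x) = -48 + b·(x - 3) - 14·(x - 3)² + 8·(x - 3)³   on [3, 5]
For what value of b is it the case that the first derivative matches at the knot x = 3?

s_0'(x) = -2 + 2·x - 5·x², so s_0'(3) = -41. On the right, s_1'(3) = b, so b = -41.

-41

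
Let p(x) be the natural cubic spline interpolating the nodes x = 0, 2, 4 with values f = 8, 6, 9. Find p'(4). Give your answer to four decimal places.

2.1250

Write σ_i for p''(x_i). With h_i = 2, 2 and divided differences Δ_i = -1, 3/2, the continuity of p' gives the tridiagonal system
  2·σ_0 + 8·σ_1 + 2·σ_2 = 6(Δ_1 - Δ_0) = 15
Natural end conditions: σ_0 = σ_2 = 0.
Forward elimination and back-substitution give σ_0 = 0, σ_1 = 15/8, σ_2 = 0.
On [2, 4], p'(x) = b_1 + 2c_1·(x - 2) + 3d_1·(x - 2)² with b_1 = Δ_1 - h_1(2σ_1 + σ_2)/6 = 1/4, c_1 = σ_1/2 = 15/16, d_1 = (σ_2 - σ_1)/(6h_1) = -5/32. So p'(4) = 17/8.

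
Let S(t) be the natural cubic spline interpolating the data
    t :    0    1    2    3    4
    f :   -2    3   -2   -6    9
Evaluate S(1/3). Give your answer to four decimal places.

0.3810

With m_i denoting the second derivative at x_i, h_i = 1, 1, 1, 1, and Δ_i = (y_(i+1) − y_i)/h_i = 5, -5, -4, 15:
  1·m_0 + 4·m_1 + 1·m_2 = 6(Δ_1 - Δ_0) = -60
  1·m_1 + 4·m_2 + 1·m_3 = 6(Δ_2 - Δ_1) = 6
  1·m_2 + 4·m_3 + 1·m_4 = 6(Δ_3 - Δ_2) = 114
Natural end conditions: m_0 = m_4 = 0.
Forward elimination and back-substitution give m_0 = 0, m_1 = -405/28, m_2 = -15/7, m_3 = 813/28, m_4 = 0.
On [0, 1], S(t) = -2 + 415/56·t + 0·t² - 135/56·t³.
With t = 1/3: S(1/3) = 8/21.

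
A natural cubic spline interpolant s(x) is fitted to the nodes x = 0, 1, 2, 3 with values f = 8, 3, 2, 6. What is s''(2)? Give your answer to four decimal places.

With M_i denoting the second derivative at x_i, h_i = 1, 1, 1, and Δ_i = (y_(i+1) − y_i)/h_i = -5, -1, 4:
  1·M_0 + 4·M_1 + 1·M_2 = 6(Δ_1 - Δ_0) = 24
  1·M_1 + 4·M_2 + 1·M_3 = 6(Δ_2 - Δ_1) = 30
Natural end conditions: M_0 = M_3 = 0.
Solving: M_0 = 0, M_1 = 22/5, M_2 = 32/5, M_3 = 0.

6.4000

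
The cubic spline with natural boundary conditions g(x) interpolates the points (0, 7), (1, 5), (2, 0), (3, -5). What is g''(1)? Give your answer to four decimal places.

-4.8000

Let m_i = g''(x_i). Step sizes h_i = 1, 1, 1; slopes of the chords Δ_i = (y_(i+1) - y_i)/h_i = -2, -5, -5.
  1·m_0 + 4·m_1 + 1·m_2 = 6(Δ_1 - Δ_0) = -18
  1·m_1 + 4·m_2 + 1·m_3 = 6(Δ_2 - Δ_1) = 0
Natural end conditions: m_0 = m_3 = 0.
Solving the tridiagonal system: m_0 = 0, m_1 = -24/5, m_2 = 6/5, m_3 = 0.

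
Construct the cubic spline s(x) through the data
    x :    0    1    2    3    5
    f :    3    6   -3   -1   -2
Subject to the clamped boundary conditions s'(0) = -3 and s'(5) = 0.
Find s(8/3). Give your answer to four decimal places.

Write m_i for s''(x_i). With h_i = 1, 1, 1, 2 and divided differences Δ_i = 3, -9, 2, -1/2, the continuity of s' gives the tridiagonal system
  1·m_0 + 4·m_1 + 1·m_2 = 6(Δ_1 - Δ_0) = -72
  1·m_1 + 4·m_2 + 1·m_3 = 6(Δ_2 - Δ_1) = 66
  1·m_2 + 6·m_3 + 2·m_4 = 6(Δ_3 - Δ_2) = -15
Clamped end conditions give two more equations: 2h_0·m_0 + h_0·m_1 = 6(Δ_0 - s'(0)) = 36 and h_3·m_3 + 2h_3·m_4 = 6(s'(5) - Δ_3) = 3.
Solving the tridiagonal system: m_0 = 2847/82, m_1 = -1371/41, m_2 = 2217/82, m_3 = -357/41, m_4 = 837/164.
On [2, 3], s(x) = -3 - 228/41·(x - 2) + 2217/164·(x - 2)² - 977/164·(x - 2)³.
With (x - 2) = 2/3: s(8/3) = -2728/1107.

-2.4643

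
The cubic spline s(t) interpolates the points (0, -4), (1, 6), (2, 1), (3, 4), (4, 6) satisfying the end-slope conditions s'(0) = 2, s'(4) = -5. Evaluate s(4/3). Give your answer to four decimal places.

Let σ_i = s''(x_i). Step sizes h_i = 1, 1, 1, 1; slopes of the chords Δ_i = (y_(i+1) - y_i)/h_i = 10, -5, 3, 2.
  1·σ_0 + 4·σ_1 + 1·σ_2 = 6(Δ_1 - Δ_0) = -90
  1·σ_1 + 4·σ_2 + 1·σ_3 = 6(Δ_2 - Δ_1) = 48
  1·σ_2 + 4·σ_3 + 1·σ_4 = 6(Δ_3 - Δ_2) = -6
Clamped end conditions give two more equations: 2h_0·σ_0 + h_0·σ_1 = 6(Δ_0 - s'(0)) = 48 and h_3·σ_3 + 2h_3·σ_4 = 6(s'(4) - Δ_3) = -42.
Solving the tridiagonal system: σ_0 = 1217/28, σ_1 = -545/14, σ_2 = 89/4, σ_3 = -29/14, σ_4 = -559/28.
On [1, 2], s(t) = 6 + 239/56·(t - 1) - 545/28·(t - 1)² + 571/56·(t - 1)³.
With (t - 1) = 1/3: s(4/3) = 2131/378.

5.6376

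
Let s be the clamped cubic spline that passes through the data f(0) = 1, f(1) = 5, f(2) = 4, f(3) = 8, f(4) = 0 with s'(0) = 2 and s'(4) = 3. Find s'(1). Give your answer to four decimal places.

0.9643

Write σ_i for s''(x_i). With h_i = 1, 1, 1, 1 and divided differences Δ_i = 4, -1, 4, -8, the continuity of s' gives the tridiagonal system
  1·σ_0 + 4·σ_1 + 1·σ_2 = 6(Δ_1 - Δ_0) = -30
  1·σ_1 + 4·σ_2 + 1·σ_3 = 6(Δ_2 - Δ_1) = 30
  1·σ_2 + 4·σ_3 + 1·σ_4 = 6(Δ_3 - Δ_2) = -72
Clamped end conditions give two more equations: 2h_0·σ_0 + h_0·σ_1 = 6(Δ_0 - s'(0)) = 12 and h_3·σ_3 + 2h_3·σ_4 = 6(s'(4) - Δ_3) = 66.
Solving: σ_0 = 197/14, σ_1 = -113/7, σ_2 = 41/2, σ_3 = -251/7, σ_4 = 713/14.
On [1, 2], s'(x) = b_1 + 2c_1·(x - 1) + 3d_1·(x - 1)² with b_1 = Δ_1 - h_1(2σ_1 + σ_2)/6 = 27/28, c_1 = σ_1/2 = -113/14, d_1 = (σ_2 - σ_1)/(6h_1) = 171/28. So s'(1) = 27/28.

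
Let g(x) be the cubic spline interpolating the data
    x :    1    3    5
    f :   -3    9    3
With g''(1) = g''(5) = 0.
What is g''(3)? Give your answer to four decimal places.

-6.7500

With σ_i denoting the second derivative at x_i, h_i = 2, 2, and Δ_i = (y_(i+1) − y_i)/h_i = 6, -3:
  2·σ_0 + 8·σ_1 + 2·σ_2 = 6(Δ_1 - Δ_0) = -54
Natural end conditions: σ_0 = σ_2 = 0.
Solving: σ_0 = 0, σ_1 = -27/4, σ_2 = 0.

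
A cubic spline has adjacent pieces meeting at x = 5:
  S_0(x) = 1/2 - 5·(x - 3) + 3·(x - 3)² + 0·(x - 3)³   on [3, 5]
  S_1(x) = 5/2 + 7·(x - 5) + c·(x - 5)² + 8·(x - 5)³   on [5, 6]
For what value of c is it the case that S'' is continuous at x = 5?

3

S_0''(x) = 6 + 0·(x - 3), so S_0''(5) = 6. On the right, S_1''(5) = 2c, so c = 3.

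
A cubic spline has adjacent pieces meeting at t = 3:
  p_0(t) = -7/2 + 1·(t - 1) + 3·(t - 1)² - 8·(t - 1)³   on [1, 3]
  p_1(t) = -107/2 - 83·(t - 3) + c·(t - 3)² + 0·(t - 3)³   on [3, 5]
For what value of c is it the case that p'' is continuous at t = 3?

-45

p_0''(t) = 6 - 48·(t - 1), so p_0''(3) = -90. On the right, p_1''(3) = 2c, so c = -45.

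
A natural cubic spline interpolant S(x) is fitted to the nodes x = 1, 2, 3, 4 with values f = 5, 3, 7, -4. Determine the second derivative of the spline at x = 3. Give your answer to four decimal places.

With M_i denoting the second derivative at x_i, h_i = 1, 1, 1, and Δ_i = (y_(i+1) − y_i)/h_i = -2, 4, -11:
  1·M_0 + 4·M_1 + 1·M_2 = 6(Δ_1 - Δ_0) = 36
  1·M_1 + 4·M_2 + 1·M_3 = 6(Δ_2 - Δ_1) = -90
Natural end conditions: M_0 = M_3 = 0.
Solving: M_0 = 0, M_1 = 78/5, M_2 = -132/5, M_3 = 0.

-26.4000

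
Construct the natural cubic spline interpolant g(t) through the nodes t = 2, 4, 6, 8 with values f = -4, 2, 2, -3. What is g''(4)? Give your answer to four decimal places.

-1.9000

Let M_i = g''(x_i). Step sizes h_i = 2, 2, 2; slopes of the chords Δ_i = (y_(i+1) - y_i)/h_i = 3, 0, -5/2.
  2·M_0 + 8·M_1 + 2·M_2 = 6(Δ_1 - Δ_0) = -18
  2·M_1 + 8·M_2 + 2·M_3 = 6(Δ_2 - Δ_1) = -15
Natural end conditions: M_0 = M_3 = 0.
Solving the tridiagonal system: M_0 = 0, M_1 = -19/10, M_2 = -7/5, M_3 = 0.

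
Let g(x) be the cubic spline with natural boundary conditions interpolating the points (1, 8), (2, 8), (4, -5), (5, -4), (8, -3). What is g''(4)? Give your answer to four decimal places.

11.2320

Put M_i = g'' at the i-th knot. Here h = (1, 2, 1, 3) and Δ = (0, -13/2, 1, 1/3), so the interior equations h_(i-1)·M_(i-1) + 2(h_(i-1)+h_i)·M_i + h_i·M_(i+1) = 6(Δ_i − Δ_(i-1)) read
  1·M_0 + 6·M_1 + 2·M_2 = 6(Δ_1 - Δ_0) = -39
  2·M_1 + 6·M_2 + 1·M_3 = 6(Δ_2 - Δ_1) = 45
  1·M_2 + 8·M_3 + 3·M_4 = 6(Δ_3 - Δ_2) = -4
Natural end conditions: M_0 = M_4 = 0.
Hence M_0 = 0, M_1 = -2561/250, M_2 = 1404/125, M_3 = -238/125, M_4 = 0.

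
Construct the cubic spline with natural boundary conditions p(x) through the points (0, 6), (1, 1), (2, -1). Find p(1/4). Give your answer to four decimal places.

Put M_i = p'' at the i-th knot. Here h = (1, 1) and Δ = (-5, -2), so the interior equations h_(i-1)·M_(i-1) + 2(h_(i-1)+h_i)·M_i + h_i·M_(i+1) = 6(Δ_i − Δ_(i-1)) read
  1·M_0 + 4·M_1 + 1·M_2 = 6(Δ_1 - Δ_0) = 18
Natural end conditions: M_0 = M_2 = 0.
Solving: M_0 = 0, M_1 = 9/2, M_2 = 0.
On [0, 1], p(x) = 6 - 23/4·x + 0·x² + 3/4·x³.
With x = 1/4: p(1/4) = 1171/256.

4.5742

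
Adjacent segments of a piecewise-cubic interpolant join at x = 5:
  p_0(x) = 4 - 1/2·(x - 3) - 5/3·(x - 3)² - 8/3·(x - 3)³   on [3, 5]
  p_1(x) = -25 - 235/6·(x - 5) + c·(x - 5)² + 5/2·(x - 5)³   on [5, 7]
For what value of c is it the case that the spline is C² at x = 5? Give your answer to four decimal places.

p_0''(x) = -10/3 - 16·(x - 3), so p_0''(5) = -106/3. On the right, p_1''(5) = 2c, so c = -53/3.

-17.6667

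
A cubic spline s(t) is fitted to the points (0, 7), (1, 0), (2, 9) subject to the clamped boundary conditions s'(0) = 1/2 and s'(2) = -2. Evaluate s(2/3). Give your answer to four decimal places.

1.5741

With M_i denoting the second derivative at x_i, h_i = 1, 1, and Δ_i = (y_(i+1) − y_i)/h_i = -7, 9:
  1·M_0 + 4·M_1 + 1·M_2 = 6(Δ_1 - Δ_0) = 96
Clamped end conditions give two more equations: 2h_0·M_0 + h_0·M_1 = 6(Δ_0 - s'(0)) = -45 and h_1·M_1 + 2h_1·M_2 = 6(s'(2) - Δ_1) = -66.
Hence M_0 = -191/4, M_1 = 101/2, M_2 = -233/4.
On [0, 1], s(t) = 7 + 1/2·t - 191/8·t² + 131/8·t³.
With t = 2/3: s(2/3) = 85/54.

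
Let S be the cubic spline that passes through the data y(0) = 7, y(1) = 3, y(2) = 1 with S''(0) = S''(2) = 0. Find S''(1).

With M_i denoting the second derivative at x_i, h_i = 1, 1, and Δ_i = (y_(i+1) − y_i)/h_i = -4, -2:
  1·M_0 + 4·M_1 + 1·M_2 = 6(Δ_1 - Δ_0) = 12
Natural end conditions: M_0 = M_2 = 0.
Forward elimination and back-substitution give M_0 = 0, M_1 = 3, M_2 = 0.

3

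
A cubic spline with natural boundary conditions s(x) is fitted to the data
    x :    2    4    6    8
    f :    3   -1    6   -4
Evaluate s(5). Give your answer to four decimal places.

Write M_i for s''(x_i). With h_i = 2, 2, 2 and divided differences Δ_i = -2, 7/2, -5, the continuity of s' gives the tridiagonal system
  2·M_0 + 8·M_1 + 2·M_2 = 6(Δ_1 - Δ_0) = 33
  2·M_1 + 8·M_2 + 2·M_3 = 6(Δ_2 - Δ_1) = -51
Natural end conditions: M_0 = M_3 = 0.
Forward elimination and back-substitution give M_0 = 0, M_1 = 61/10, M_2 = -79/10, M_3 = 0.
On [4, 6], s(x) = -1 + 31/15·(x - 4) + 61/20·(x - 4)² - 7/6·(x - 4)³.
With (x - 4) = 1: s(5) = 59/20.

2.9500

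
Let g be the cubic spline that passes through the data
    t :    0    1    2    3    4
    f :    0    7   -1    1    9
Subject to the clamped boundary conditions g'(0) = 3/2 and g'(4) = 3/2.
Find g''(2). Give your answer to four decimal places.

21.7500

With M_i denoting the second derivative at x_i, h_i = 1, 1, 1, 1, and Δ_i = (y_(i+1) − y_i)/h_i = 7, -8, 2, 8:
  1·M_0 + 4·M_1 + 1·M_2 = 6(Δ_1 - Δ_0) = -90
  1·M_1 + 4·M_2 + 1·M_3 = 6(Δ_2 - Δ_1) = 60
  1·M_2 + 4·M_3 + 1·M_4 = 6(Δ_3 - Δ_2) = 36
Clamped end conditions give two more equations: 2h_0·M_0 + h_0·M_1 = 6(Δ_0 - g'(0)) = 33 and h_3·M_3 + 2h_3·M_4 = 6(g'(4) - Δ_3) = -39.
Solving: M_0 = 975/28, M_1 = -513/14, M_2 = 87/4, M_3 = 135/14, M_4 = -681/28.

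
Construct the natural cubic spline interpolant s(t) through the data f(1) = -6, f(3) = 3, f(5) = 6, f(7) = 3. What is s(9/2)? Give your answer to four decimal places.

With σ_i denoting the second derivative at x_i, h_i = 2, 2, 2, and Δ_i = (y_(i+1) − y_i)/h_i = 9/2, 3/2, -3/2:
  2·σ_0 + 8·σ_1 + 2·σ_2 = 6(Δ_1 - Δ_0) = -18
  2·σ_1 + 8·σ_2 + 2·σ_3 = 6(Δ_2 - Δ_1) = -18
Natural end conditions: σ_0 = σ_3 = 0.
Solving: σ_0 = 0, σ_1 = -9/5, σ_2 = -9/5, σ_3 = 0.
On [3, 5], s(t) = 3 + 33/10·(t - 3) - 9/10·(t - 3)² + 0·(t - 3)³.
With (t - 3) = 3/2: s(9/2) = 237/40.

5.9250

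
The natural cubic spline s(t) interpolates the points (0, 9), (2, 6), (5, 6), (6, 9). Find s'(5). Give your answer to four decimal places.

2.2817

Write M_i for s''(x_i). With h_i = 2, 3, 1 and divided differences Δ_i = -3/2, 0, 3, the continuity of s' gives the tridiagonal system
  2·M_0 + 10·M_1 + 3·M_2 = 6(Δ_1 - Δ_0) = 9
  3·M_1 + 8·M_2 + 1·M_3 = 6(Δ_2 - Δ_1) = 18
Natural end conditions: M_0 = M_3 = 0.
Solving: M_0 = 0, M_1 = 18/71, M_2 = 153/71, M_3 = 0.
On [5, 6], s'(t) = b_2 + 2c_2·(t - 5) + 3d_2·(t - 5)² with b_2 = Δ_2 - h_2(2M_2 + M_3)/6 = 162/71, c_2 = M_2/2 = 153/142, d_2 = (M_3 - M_2)/(6h_2) = -51/142. So s'(5) = 162/71.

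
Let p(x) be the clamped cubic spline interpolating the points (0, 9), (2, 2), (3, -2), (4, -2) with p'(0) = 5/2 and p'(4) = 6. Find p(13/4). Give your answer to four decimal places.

Let M_i = p''(x_i). Step sizes h_i = 2, 1, 1; slopes of the chords Δ_i = (y_(i+1) - y_i)/h_i = -7/2, -4, 0.
  2·M_0 + 6·M_1 + 1·M_2 = 6(Δ_1 - Δ_0) = -3
  1·M_1 + 4·M_2 + 1·M_3 = 6(Δ_2 - Δ_1) = 24
Clamped end conditions give two more equations: 2h_0·M_0 + h_0·M_1 = 6(Δ_0 - p'(0)) = -36 and h_2·M_2 + 2h_2·M_3 = 6(p'(4) - Δ_2) = 36.
Hence M_0 = -229/22, M_1 = 31/11, M_2 = 10/11, M_3 = 193/11.
On [3, 4], p(x) = -2 - 71/22·(x - 3) + 5/11·(x - 3)² + 61/22·(x - 3)³.
With (x - 3) = 1/4: p(13/4) = -3851/1408.

-2.7351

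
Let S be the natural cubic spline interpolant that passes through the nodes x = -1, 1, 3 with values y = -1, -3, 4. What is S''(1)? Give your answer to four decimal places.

Put m_i = S'' at the i-th knot. Here h = (2, 2) and Δ = (-1, 7/2), so the interior equations h_(i-1)·m_(i-1) + 2(h_(i-1)+h_i)·m_i + h_i·m_(i+1) = 6(Δ_i − Δ_(i-1)) read
  2·m_0 + 8·m_1 + 2·m_2 = 6(Δ_1 - Δ_0) = 27
Natural end conditions: m_0 = m_2 = 0.
Forward elimination and back-substitution give m_0 = 0, m_1 = 27/8, m_2 = 0.

3.3750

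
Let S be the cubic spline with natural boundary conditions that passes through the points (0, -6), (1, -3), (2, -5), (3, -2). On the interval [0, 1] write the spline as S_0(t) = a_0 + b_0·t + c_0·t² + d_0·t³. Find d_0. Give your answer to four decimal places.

Let σ_i = S''(x_i). Step sizes h_i = 1, 1, 1; slopes of the chords Δ_i = (y_(i+1) - y_i)/h_i = 3, -2, 3.
  1·σ_0 + 4·σ_1 + 1·σ_2 = 6(Δ_1 - Δ_0) = -30
  1·σ_1 + 4·σ_2 + 1·σ_3 = 6(Δ_2 - Δ_1) = 30
Natural end conditions: σ_0 = σ_3 = 0.
Hence σ_0 = 0, σ_1 = -10, σ_2 = 10, σ_3 = 0.
On [0, 1], with S_0(t) = a_0 + b_0·t + c_0·t² + d_0·t³: c_0 = σ_0/2 = 0, d_0 = (σ_1 - σ_0)/(6h_0) = -5/3, b_0 = Δ_0 - h_0(2σ_0 + σ_1)/6 = 14/3.

-1.6667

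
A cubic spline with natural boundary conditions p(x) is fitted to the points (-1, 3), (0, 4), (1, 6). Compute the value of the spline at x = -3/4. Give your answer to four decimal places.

3.1914

Write M_i for p''(x_i). With h_i = 1, 1 and divided differences Δ_i = 1, 2, the continuity of p' gives the tridiagonal system
  1·M_0 + 4·M_1 + 1·M_2 = 6(Δ_1 - Δ_0) = 6
Natural end conditions: M_0 = M_2 = 0.
Forward elimination and back-substitution give M_0 = 0, M_1 = 3/2, M_2 = 0.
On [-1, 0], p(x) = 3 + 3/4·(x + 1) + 0·(x + 1)² + 1/4·(x + 1)³.
With (x + 1) = 1/4: p(-3/4) = 817/256.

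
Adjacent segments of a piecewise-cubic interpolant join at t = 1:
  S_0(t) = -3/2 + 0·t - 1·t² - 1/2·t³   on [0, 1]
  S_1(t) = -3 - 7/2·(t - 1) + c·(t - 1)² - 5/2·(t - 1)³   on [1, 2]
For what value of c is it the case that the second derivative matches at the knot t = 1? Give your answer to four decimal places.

S_0''(t) = -2 - 3·t, so S_0''(1) = -5. On the right, S_1''(1) = 2c, so c = -5/2.

-2.5000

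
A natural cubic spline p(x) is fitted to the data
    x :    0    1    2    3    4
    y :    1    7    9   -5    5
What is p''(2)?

Put m_i = p'' at the i-th knot. Here h = (1, 1, 1, 1) and Δ = (6, 2, -14, 10), so the interior equations h_(i-1)·m_(i-1) + 2(h_(i-1)+h_i)·m_i + h_i·m_(i+1) = 6(Δ_i − Δ_(i-1)) read
  1·m_0 + 4·m_1 + 1·m_2 = 6(Δ_1 - Δ_0) = -24
  1·m_1 + 4·m_2 + 1·m_3 = 6(Δ_2 - Δ_1) = -96
  1·m_2 + 4·m_3 + 1·m_4 = 6(Δ_3 - Δ_2) = 144
Natural end conditions: m_0 = m_4 = 0.
Forward elimination and back-substitution give m_0 = 0, m_1 = 3, m_2 = -36, m_3 = 45, m_4 = 0.

-36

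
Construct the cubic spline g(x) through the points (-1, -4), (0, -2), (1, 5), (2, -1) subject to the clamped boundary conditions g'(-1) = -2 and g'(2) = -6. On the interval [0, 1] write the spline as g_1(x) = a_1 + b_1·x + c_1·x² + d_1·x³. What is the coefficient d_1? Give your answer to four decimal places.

Let σ_i = g''(x_i). Step sizes h_i = 1, 1, 1; slopes of the chords Δ_i = (y_(i+1) - y_i)/h_i = 2, 7, -6.
  1·σ_0 + 4·σ_1 + 1·σ_2 = 6(Δ_1 - Δ_0) = 30
  1·σ_1 + 4·σ_2 + 1·σ_3 = 6(Δ_2 - Δ_1) = -78
Clamped end conditions give two more equations: 2h_0·σ_0 + h_0·σ_1 = 6(Δ_0 - g'(-1)) = 24 and h_2·σ_2 + 2h_2·σ_3 = 6(g'(2) - Δ_2) = 0.
Solving the tridiagonal system: σ_0 = 86/15, σ_1 = 188/15, σ_2 = -388/15, σ_3 = 194/15.
On [0, 1], with g_1(x) = a_1 + b_1·x + c_1·x² + d_1·x³: c_1 = σ_1/2 = 94/15, d_1 = (σ_2 - σ_1)/(6h_1) = -32/5, b_1 = Δ_1 - h_1(2σ_1 + σ_2)/6 = 107/15.

-6.4000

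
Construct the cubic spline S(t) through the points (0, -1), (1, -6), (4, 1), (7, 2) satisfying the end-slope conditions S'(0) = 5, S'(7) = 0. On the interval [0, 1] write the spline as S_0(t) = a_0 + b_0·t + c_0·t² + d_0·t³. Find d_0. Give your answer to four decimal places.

Let m_i = S''(x_i). Step sizes h_i = 1, 3, 3; slopes of the chords Δ_i = (y_(i+1) - y_i)/h_i = -5, 7/3, 1/3.
  1·m_0 + 8·m_1 + 3·m_2 = 6(Δ_1 - Δ_0) = 44
  3·m_1 + 12·m_2 + 3·m_3 = 6(Δ_2 - Δ_1) = -12
Clamped end conditions give two more equations: 2h_0·m_0 + h_0·m_1 = 6(Δ_0 - S'(0)) = -60 and h_2·m_2 + 2h_2·m_3 = 6(S'(7) - Δ_2) = -2.
Solving: m_0 = -1110/31, m_1 = 360/31, m_2 = -406/93, m_3 = 172/93.
On [0, 1], with S_0(t) = a_0 + b_0·t + c_0·t² + d_0·t³: c_0 = m_0/2 = -555/31, d_0 = (m_1 - m_0)/(6h_0) = 245/31, b_0 = Δ_0 - h_0(2m_0 + m_1)/6 = 5.

7.9032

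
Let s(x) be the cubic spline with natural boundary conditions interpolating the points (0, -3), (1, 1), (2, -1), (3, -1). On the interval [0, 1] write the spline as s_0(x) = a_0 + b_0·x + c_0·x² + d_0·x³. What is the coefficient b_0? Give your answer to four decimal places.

Let σ_i = s''(x_i). Step sizes h_i = 1, 1, 1; slopes of the chords Δ_i = (y_(i+1) - y_i)/h_i = 4, -2, 0.
  1·σ_0 + 4·σ_1 + 1·σ_2 = 6(Δ_1 - Δ_0) = -36
  1·σ_1 + 4·σ_2 + 1·σ_3 = 6(Δ_2 - Δ_1) = 12
Natural end conditions: σ_0 = σ_3 = 0.
Solving: σ_0 = 0, σ_1 = -52/5, σ_2 = 28/5, σ_3 = 0.
On [0, 1], with s_0(x) = a_0 + b_0·x + c_0·x² + d_0·x³: c_0 = σ_0/2 = 0, d_0 = (σ_1 - σ_0)/(6h_0) = -26/15, b_0 = Δ_0 - h_0(2σ_0 + σ_1)/6 = 86/15.

5.7333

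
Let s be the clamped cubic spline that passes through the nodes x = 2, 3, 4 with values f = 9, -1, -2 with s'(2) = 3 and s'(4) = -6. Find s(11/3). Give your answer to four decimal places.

Write M_i for s''(x_i). With h_i = 1, 1 and divided differences Δ_i = -10, -1, the continuity of s' gives the tridiagonal system
  1·M_0 + 4·M_1 + 1·M_2 = 6(Δ_1 - Δ_0) = 54
Clamped end conditions give two more equations: 2h_0·M_0 + h_0·M_1 = 6(Δ_0 - s'(2)) = -78 and h_1·M_1 + 2h_1·M_2 = 6(s'(4) - Δ_1) = -30.
Solving: M_0 = -57, M_1 = 36, M_2 = -33.
On [3, 4], s(x) = -1 - 15/2·(x - 3) + 18·(x - 3)² - 23/2·(x - 3)³.
With (x - 3) = 2/3: s(11/3) = -38/27.

-1.4074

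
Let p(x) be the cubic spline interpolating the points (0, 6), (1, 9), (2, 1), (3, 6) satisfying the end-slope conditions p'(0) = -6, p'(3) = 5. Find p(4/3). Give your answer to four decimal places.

6.9407

Put σ_i = p'' at the i-th knot. Here h = (1, 1, 1) and Δ = (3, -8, 5), so the interior equations h_(i-1)·σ_(i-1) + 2(h_(i-1)+h_i)·σ_i + h_i·σ_(i+1) = 6(Δ_i − Δ_(i-1)) read
  1·σ_0 + 4·σ_1 + 1·σ_2 = 6(Δ_1 - Δ_0) = -66
  1·σ_1 + 4·σ_2 + 1·σ_3 = 6(Δ_2 - Δ_1) = 78
Clamped end conditions give two more equations: 2h_0·σ_0 + h_0·σ_1 = 6(Δ_0 - p'(0)) = 54 and h_2·σ_2 + 2h_2·σ_3 = 6(p'(3) - Δ_2) = 0.
Hence σ_0 = 674/15, σ_1 = -538/15, σ_2 = 488/15, σ_3 = -244/15.
On [1, 2], p(x) = 9 - 22/15·(x - 1) - 269/15·(x - 1)² + 57/5·(x - 1)³.
With (x - 1) = 1/3: p(4/3) = 937/135.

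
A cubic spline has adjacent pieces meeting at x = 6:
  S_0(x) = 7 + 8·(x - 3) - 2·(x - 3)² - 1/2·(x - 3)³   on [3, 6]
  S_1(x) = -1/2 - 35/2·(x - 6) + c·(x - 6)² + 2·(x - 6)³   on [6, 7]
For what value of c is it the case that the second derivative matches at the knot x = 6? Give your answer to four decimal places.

S_0''(x) = -4 - 3·(x - 3), so S_0''(6) = -13. On the right, S_1''(6) = 2c, so c = -13/2.

-6.5000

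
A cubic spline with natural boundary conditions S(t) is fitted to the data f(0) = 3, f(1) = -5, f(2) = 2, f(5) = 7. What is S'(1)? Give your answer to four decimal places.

0.0860

Put M_i = S'' at the i-th knot. Here h = (1, 1, 3) and Δ = (-8, 7, 5/3), so the interior equations h_(i-1)·M_(i-1) + 2(h_(i-1)+h_i)·M_i + h_i·M_(i+1) = 6(Δ_i − Δ_(i-1)) read
  1·M_0 + 4·M_1 + 1·M_2 = 6(Δ_1 - Δ_0) = 90
  1·M_1 + 8·M_2 + 3·M_3 = 6(Δ_2 - Δ_1) = -32
Natural end conditions: M_0 = M_3 = 0.
Hence M_0 = 0, M_1 = 752/31, M_2 = -218/31, M_3 = 0.
On [1, 2], S'(t) = b_1 + 2c_1·(t - 1) + 3d_1·(t - 1)² with b_1 = Δ_1 - h_1(2M_1 + M_2)/6 = 8/93, c_1 = M_1/2 = 376/31, d_1 = (M_2 - M_1)/(6h_1) = -485/93. So S'(1) = 8/93.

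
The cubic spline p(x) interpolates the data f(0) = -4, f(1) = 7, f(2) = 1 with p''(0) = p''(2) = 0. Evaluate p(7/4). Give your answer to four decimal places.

3.4961

Write M_i for p''(x_i). With h_i = 1, 1 and divided differences Δ_i = 11, -6, the continuity of p' gives the tridiagonal system
  1·M_0 + 4·M_1 + 1·M_2 = 6(Δ_1 - Δ_0) = -102
Natural end conditions: M_0 = M_2 = 0.
Solving the tridiagonal system: M_0 = 0, M_1 = -51/2, M_2 = 0.
On [1, 2], p(x) = 7 + 5/2·(x - 1) - 51/4·(x - 1)² + 17/4·(x - 1)³.
With (x - 1) = 3/4: p(7/4) = 895/256.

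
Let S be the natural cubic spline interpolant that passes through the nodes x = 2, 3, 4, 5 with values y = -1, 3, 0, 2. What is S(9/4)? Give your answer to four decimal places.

Put m_i = S'' at the i-th knot. Here h = (1, 1, 1) and Δ = (4, -3, 2), so the interior equations h_(i-1)·m_(i-1) + 2(h_(i-1)+h_i)·m_i + h_i·m_(i+1) = 6(Δ_i − Δ_(i-1)) read
  1·m_0 + 4·m_1 + 1·m_2 = 6(Δ_1 - Δ_0) = -42
  1·m_1 + 4·m_2 + 1·m_3 = 6(Δ_2 - Δ_1) = 30
Natural end conditions: m_0 = m_3 = 0.
Solving: m_0 = 0, m_1 = -66/5, m_2 = 54/5, m_3 = 0.
On [2, 3], S(x) = -1 + 31/5·(x - 2) + 0·(x - 2)² - 11/5·(x - 2)³.
With (x - 2) = 1/4: S(9/4) = 33/64.

0.5156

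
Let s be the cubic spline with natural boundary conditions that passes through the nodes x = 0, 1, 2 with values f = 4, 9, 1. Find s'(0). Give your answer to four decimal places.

8.2500

Let M_i = s''(x_i). Step sizes h_i = 1, 1; slopes of the chords Δ_i = (y_(i+1) - y_i)/h_i = 5, -8.
  1·M_0 + 4·M_1 + 1·M_2 = 6(Δ_1 - Δ_0) = -78
Natural end conditions: M_0 = M_2 = 0.
Forward elimination and back-substitution give M_0 = 0, M_1 = -39/2, M_2 = 0.
On [0, 1], s'(x) = b_0 + 2c_0·x + 3d_0·x² with b_0 = Δ_0 - h_0(2M_0 + M_1)/6 = 33/4, c_0 = M_0/2 = 0, d_0 = (M_1 - M_0)/(6h_0) = -13/4. So s'(0) = 33/4.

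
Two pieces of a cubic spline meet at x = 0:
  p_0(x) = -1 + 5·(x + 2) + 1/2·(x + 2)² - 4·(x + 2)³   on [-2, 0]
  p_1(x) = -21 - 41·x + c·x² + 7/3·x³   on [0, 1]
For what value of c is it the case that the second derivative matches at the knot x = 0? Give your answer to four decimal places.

-23.5000

p_0''(x) = 1 - 24·(x + 2), so p_0''(0) = -47. On the right, p_1''(0) = 2c, so c = -47/2.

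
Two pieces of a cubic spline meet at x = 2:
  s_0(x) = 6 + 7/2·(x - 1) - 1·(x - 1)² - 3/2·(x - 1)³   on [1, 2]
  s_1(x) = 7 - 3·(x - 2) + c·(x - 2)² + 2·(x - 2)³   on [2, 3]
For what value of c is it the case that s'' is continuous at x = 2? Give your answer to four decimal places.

s_0''(x) = -2 - 9·(x - 1), so s_0''(2) = -11. On the right, s_1''(2) = 2c, so c = -11/2.

-5.5000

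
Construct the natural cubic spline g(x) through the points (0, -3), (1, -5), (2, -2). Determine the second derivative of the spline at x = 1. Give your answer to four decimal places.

Put σ_i = g'' at the i-th knot. Here h = (1, 1) and Δ = (-2, 3), so the interior equations h_(i-1)·σ_(i-1) + 2(h_(i-1)+h_i)·σ_i + h_i·σ_(i+1) = 6(Δ_i − Δ_(i-1)) read
  1·σ_0 + 4·σ_1 + 1·σ_2 = 6(Δ_1 - Δ_0) = 30
Natural end conditions: σ_0 = σ_2 = 0.
Solving: σ_0 = 0, σ_1 = 15/2, σ_2 = 0.

7.5000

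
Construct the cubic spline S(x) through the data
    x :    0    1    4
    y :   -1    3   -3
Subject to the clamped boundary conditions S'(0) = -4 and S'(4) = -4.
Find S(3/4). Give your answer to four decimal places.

1.3789

Put M_i = S'' at the i-th knot. Here h = (1, 3) and Δ = (4, -2), so the interior equations h_(i-1)·M_(i-1) + 2(h_(i-1)+h_i)·M_i + h_i·M_(i+1) = 6(Δ_i − Δ_(i-1)) read
  1·M_0 + 8·M_1 + 3·M_2 = 6(Δ_1 - Δ_0) = -36
Clamped end conditions give two more equations: 2h_0·M_0 + h_0·M_1 = 6(Δ_0 - S'(0)) = 48 and h_1·M_1 + 2h_1·M_2 = 6(S'(4) - Δ_1) = -12.
Solving the tridiagonal system: M_0 = 57/2, M_1 = -9, M_2 = 5/2.
On [0, 1], S(x) = -1 - 4·x + 57/4·x² - 25/4·x³.
With x = 3/4: S(3/4) = 353/256.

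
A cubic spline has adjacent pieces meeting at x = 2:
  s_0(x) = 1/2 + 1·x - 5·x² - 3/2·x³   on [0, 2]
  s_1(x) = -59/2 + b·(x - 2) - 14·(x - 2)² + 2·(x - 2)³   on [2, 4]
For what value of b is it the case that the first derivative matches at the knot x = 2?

-37

s_0'(x) = 1 - 10·x - 9/2·x², so s_0'(2) = -37. On the right, s_1'(2) = b, so b = -37.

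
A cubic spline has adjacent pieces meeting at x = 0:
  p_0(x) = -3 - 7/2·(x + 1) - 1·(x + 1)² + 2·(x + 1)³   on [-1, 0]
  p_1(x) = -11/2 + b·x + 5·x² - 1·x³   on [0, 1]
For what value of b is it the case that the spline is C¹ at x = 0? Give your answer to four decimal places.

p_0'(x) = -7/2 - 2·(x + 1) + 6·(x + 1)², so p_0'(0) = 1/2. On the right, p_1'(0) = b, so b = 1/2.

0.5000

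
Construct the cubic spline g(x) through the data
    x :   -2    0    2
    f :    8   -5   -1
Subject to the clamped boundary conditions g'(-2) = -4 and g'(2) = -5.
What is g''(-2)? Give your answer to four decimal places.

Put σ_i = g'' at the i-th knot. Here h = (2, 2) and Δ = (-13/2, 2), so the interior equations h_(i-1)·σ_(i-1) + 2(h_(i-1)+h_i)·σ_i + h_i·σ_(i+1) = 6(Δ_i − Δ_(i-1)) read
  2·σ_0 + 8·σ_1 + 2·σ_2 = 6(Δ_1 - Δ_0) = 51
Clamped end conditions give two more equations: 2h_0·σ_0 + h_0·σ_1 = 6(Δ_0 - g'(-2)) = -15 and h_1·σ_1 + 2h_1·σ_2 = 6(g'(2) - Δ_1) = -42.
Solving: σ_0 = -83/8, σ_1 = 53/4, σ_2 = -137/8.

-10.3750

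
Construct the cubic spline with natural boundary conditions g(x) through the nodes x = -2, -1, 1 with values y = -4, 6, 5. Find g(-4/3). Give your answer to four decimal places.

Let M_i = g''(x_i). Step sizes h_i = 1, 2; slopes of the chords Δ_i = (y_(i+1) - y_i)/h_i = 10, -1/2.
  1·M_0 + 6·M_1 + 2·M_2 = 6(Δ_1 - Δ_0) = -63
Natural end conditions: M_0 = M_2 = 0.
Forward elimination and back-substitution give M_0 = 0, M_1 = -21/2, M_2 = 0.
On [-2, -1], g(x) = -4 + 47/4·(x + 2) + 0·(x + 2)² - 7/4·(x + 2)³.
With (x + 2) = 2/3: g(-4/3) = 179/54.

3.3148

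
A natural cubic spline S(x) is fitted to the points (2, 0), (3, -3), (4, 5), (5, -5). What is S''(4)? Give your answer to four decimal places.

-33.2000

Let M_i = S''(x_i). Step sizes h_i = 1, 1, 1; slopes of the chords Δ_i = (y_(i+1) - y_i)/h_i = -3, 8, -10.
  1·M_0 + 4·M_1 + 1·M_2 = 6(Δ_1 - Δ_0) = 66
  1·M_1 + 4·M_2 + 1·M_3 = 6(Δ_2 - Δ_1) = -108
Natural end conditions: M_0 = M_3 = 0.
Forward elimination and back-substitution give M_0 = 0, M_1 = 124/5, M_2 = -166/5, M_3 = 0.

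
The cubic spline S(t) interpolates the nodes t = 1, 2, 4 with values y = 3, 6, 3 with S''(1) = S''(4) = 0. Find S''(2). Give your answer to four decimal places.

-4.5000

Let M_i = S''(x_i). Step sizes h_i = 1, 2; slopes of the chords Δ_i = (y_(i+1) - y_i)/h_i = 3, -3/2.
  1·M_0 + 6·M_1 + 2·M_2 = 6(Δ_1 - Δ_0) = -27
Natural end conditions: M_0 = M_2 = 0.
Hence M_0 = 0, M_1 = -9/2, M_2 = 0.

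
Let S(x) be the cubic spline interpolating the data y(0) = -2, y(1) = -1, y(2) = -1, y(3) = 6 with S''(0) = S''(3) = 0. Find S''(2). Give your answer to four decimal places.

With M_i denoting the second derivative at x_i, h_i = 1, 1, 1, and Δ_i = (y_(i+1) − y_i)/h_i = 1, 0, 7:
  1·M_0 + 4·M_1 + 1·M_2 = 6(Δ_1 - Δ_0) = -6
  1·M_1 + 4·M_2 + 1·M_3 = 6(Δ_2 - Δ_1) = 42
Natural end conditions: M_0 = M_3 = 0.
Solving: M_0 = 0, M_1 = -22/5, M_2 = 58/5, M_3 = 0.

11.6000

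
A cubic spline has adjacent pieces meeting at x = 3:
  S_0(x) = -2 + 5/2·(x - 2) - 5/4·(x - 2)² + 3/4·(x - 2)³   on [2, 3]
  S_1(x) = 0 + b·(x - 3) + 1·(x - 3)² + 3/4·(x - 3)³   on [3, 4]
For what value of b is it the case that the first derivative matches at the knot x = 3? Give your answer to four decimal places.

S_0'(x) = 5/2 - 5/2·(x - 2) + 9/4·(x - 2)², so S_0'(3) = 9/4. On the right, S_1'(3) = b, so b = 9/4.

2.2500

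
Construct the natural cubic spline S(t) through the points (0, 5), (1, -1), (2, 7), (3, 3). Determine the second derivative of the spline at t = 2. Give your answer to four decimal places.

Write M_i for S''(x_i). With h_i = 1, 1, 1 and divided differences Δ_i = -6, 8, -4, the continuity of S' gives the tridiagonal system
  1·M_0 + 4·M_1 + 1·M_2 = 6(Δ_1 - Δ_0) = 84
  1·M_1 + 4·M_2 + 1·M_3 = 6(Δ_2 - Δ_1) = -72
Natural end conditions: M_0 = M_3 = 0.
Solving: M_0 = 0, M_1 = 136/5, M_2 = -124/5, M_3 = 0.

-24.8000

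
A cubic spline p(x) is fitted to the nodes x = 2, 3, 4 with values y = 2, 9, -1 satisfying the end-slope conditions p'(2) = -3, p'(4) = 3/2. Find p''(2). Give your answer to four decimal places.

57.7500

With m_i denoting the second derivative at x_i, h_i = 1, 1, and Δ_i = (y_(i+1) − y_i)/h_i = 7, -10:
  1·m_0 + 4·m_1 + 1·m_2 = 6(Δ_1 - Δ_0) = -102
Clamped end conditions give two more equations: 2h_0·m_0 + h_0·m_1 = 6(Δ_0 - p'(2)) = 60 and h_1·m_1 + 2h_1·m_2 = 6(p'(4) - Δ_1) = 69.
Hence m_0 = 231/4, m_1 = -111/2, m_2 = 249/4.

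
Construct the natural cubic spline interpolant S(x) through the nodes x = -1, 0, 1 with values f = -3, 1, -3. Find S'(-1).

6

Let M_i = S''(x_i). Step sizes h_i = 1, 1; slopes of the chords Δ_i = (y_(i+1) - y_i)/h_i = 4, -4.
  1·M_0 + 4·M_1 + 1·M_2 = 6(Δ_1 - Δ_0) = -48
Natural end conditions: M_0 = M_2 = 0.
Forward elimination and back-substitution give M_0 = 0, M_1 = -12, M_2 = 0.
On [-1, 0], S'(x) = b_0 + 2c_0·(x + 1) + 3d_0·(x + 1)² with b_0 = Δ_0 - h_0(2M_0 + M_1)/6 = 6, c_0 = M_0/2 = 0, d_0 = (M_1 - M_0)/(6h_0) = -2. So S'(-1) = 6.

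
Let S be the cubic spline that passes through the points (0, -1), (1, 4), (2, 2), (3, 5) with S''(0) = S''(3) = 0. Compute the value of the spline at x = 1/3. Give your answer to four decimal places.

1.3185

With m_i denoting the second derivative at x_i, h_i = 1, 1, 1, and Δ_i = (y_(i+1) − y_i)/h_i = 5, -2, 3:
  1·m_0 + 4·m_1 + 1·m_2 = 6(Δ_1 - Δ_0) = -42
  1·m_1 + 4·m_2 + 1·m_3 = 6(Δ_2 - Δ_1) = 30
Natural end conditions: m_0 = m_3 = 0.
Hence m_0 = 0, m_1 = -66/5, m_2 = 54/5, m_3 = 0.
On [0, 1], S(x) = -1 + 36/5·x + 0·x² - 11/5·x³.
With x = 1/3: S(1/3) = 178/135.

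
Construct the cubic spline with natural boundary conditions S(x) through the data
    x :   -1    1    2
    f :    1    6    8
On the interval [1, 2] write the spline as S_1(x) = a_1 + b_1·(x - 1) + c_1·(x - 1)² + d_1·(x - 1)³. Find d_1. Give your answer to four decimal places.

0.0833

Write m_i for S''(x_i). With h_i = 2, 1 and divided differences Δ_i = 5/2, 2, the continuity of S' gives the tridiagonal system
  2·m_0 + 6·m_1 + 1·m_2 = 6(Δ_1 - Δ_0) = -3
Natural end conditions: m_0 = m_2 = 0.
Solving the tridiagonal system: m_0 = 0, m_1 = -1/2, m_2 = 0.
On [1, 2], with S_1(x) = a_1 + b_1·(x - 1) + c_1·(x - 1)² + d_1·(x - 1)³: c_1 = m_1/2 = -1/4, d_1 = (m_2 - m_1)/(6h_1) = 1/12, b_1 = Δ_1 - h_1(2m_1 + m_2)/6 = 13/6.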